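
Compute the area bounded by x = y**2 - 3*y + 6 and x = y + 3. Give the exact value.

Both boundary curves give x as a function of y, so integrate with respect to y. Setting them equal: y**2 - 4*y + 3 = 0, i.e. (y - 3)*(y - 1) = 0, so they meet at y = 1, 3.
For y in [1, 3], x = y**2 - 3*y + 6 is on the left; area = ∫[1,3] (-(y**2 - 4*y + 3)) dy = 4/3.

4/3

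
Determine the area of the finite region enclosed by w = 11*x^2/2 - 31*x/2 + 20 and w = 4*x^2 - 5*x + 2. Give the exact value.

1/4

Set the curves equal: 11*x^2/2 - 31*x/2 + 20 = 4*x^2 - 5*x + 2, so 3*x^2/2 - 21*x/2 + 18 = 0, which factors as 3*(x - 4)*(x - 3)/2 = 0. The curves meet at x = 3, 4.
On [3, 4], w = 4*x^2 - 5*x + 2 is on top; that piece has area ∫[3,4] (-(3*x^2/2 - 21*x/2 + 18)) dx = 1/4.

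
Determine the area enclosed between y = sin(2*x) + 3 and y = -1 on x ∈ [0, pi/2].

1 + 2*pi

On [0, pi/2], (sin(2*x) + 3) - (-1) = sin(2*x) + 4 is ≥ 0 throughout, so the area is a single integral of |sin(2*x) + 4|.
∫[0,pi/2] (sin(2*x) + 4) dx = 1 + 2*pi.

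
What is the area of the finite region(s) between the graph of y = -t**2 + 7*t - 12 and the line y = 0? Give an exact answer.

The curve meets the t-axis where -t**2 + 7*t - 12 = 0, i.e. -(t - 4)*(t - 3) = 0, at t = 3, 4.
On [3, 4] the curve lies above the axis; ∫[3,4] (-t**2 + 7*t - 12) dt = 1/6, giving area 1/6.

1/6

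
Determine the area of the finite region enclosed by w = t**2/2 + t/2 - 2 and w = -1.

Set the curves equal: t**2/2 + t/2 - 2 = -1, so t**2/2 + t/2 - 1 = 0, which factors as (t - 1)*(t + 2)/2 = 0. The curves meet at t = -2, 1.
On [-2, 1], w = -1 is on top; that piece has area ∫[-2,1] (-(t**2/2 + t/2 - 1)) dt = 9/4.

9/4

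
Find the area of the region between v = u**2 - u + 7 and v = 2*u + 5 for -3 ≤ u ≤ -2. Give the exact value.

On [-3, -2], (u**2 - u + 7) - (2*u + 5) = u**2 - 3*u + 2 is ≥ 0 throughout, so the area is a single integral of |u**2 - 3*u + 2|.
∫[-3,-2] (u**2 - 3*u + 2) du = 95/6.

95/6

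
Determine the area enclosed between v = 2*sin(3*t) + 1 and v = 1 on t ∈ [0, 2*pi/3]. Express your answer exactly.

8/3

The difference (2*sin(3*t) + 1) - (1) = 2*sin(3*t) changes sign at t = pi/3 inside [0, 2*pi/3], so split the integral there.
∫[0,pi/3] (2*sin(3*t)) dt = 4/3.
∫[pi/3,2*pi/3] (2*sin(3*t)) dt = -4/3; the area of that piece is 4/3.
Total area = 4/3 + 4/3 = 8/3.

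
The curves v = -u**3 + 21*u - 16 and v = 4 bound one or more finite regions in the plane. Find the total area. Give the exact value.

999/4

Set the curves equal: -u**3 + 21*u - 16 = 4, so -u**3 + 21*u - 20 = 0, which factors as -(u - 4)*(u - 1)*(u + 5) = 0. The curves meet at u = -5, 1, 4.
On [-5, 1], v = 4 is on top; that piece has area ∫[-5,1] (-(-u**3 + 21*u - 20)) du = 216.
On [1, 4], v = -u**3 + 21*u - 16 is on top; that piece has area ∫[1,4] (-u**3 + 21*u - 20) du = 135/4.
Total enclosed area = 216 + 135/4 = 999/4.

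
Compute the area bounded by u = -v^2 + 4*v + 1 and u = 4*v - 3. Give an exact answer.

32/3

Both boundary curves give u as a function of v, so integrate with respect to v. Setting them equal: -v^2 + 4 = 0, i.e. -(v - 2)*(v + 2) = 0, so they meet at v = -2, 2.
For v in [-2, 2], u = -v^2 + 4*v + 1 is on the right; area = ∫[-2,2] (-v^2 + 4) dv = 32/3.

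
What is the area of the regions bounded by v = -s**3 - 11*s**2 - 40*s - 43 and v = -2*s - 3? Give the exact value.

Set the curves equal: -s**3 - 11*s**2 - 40*s - 43 = -2*s - 3, so -s**3 - 11*s**2 - 38*s - 40 = 0, which factors as -(s + 2)*(s + 4)*(s + 5) = 0. The curves meet at s = -5, -4, -2.
On [-5, -4], v = -2*s - 3 is on top; that piece has area ∫[-5,-4] (-(-s**3 - 11*s**2 - 38*s - 40)) ds = 5/12.
On [-4, -2], v = -s**3 - 11*s**2 - 40*s - 43 is on top; that piece has area ∫[-4,-2] (-s**3 - 11*s**2 - 38*s - 40) ds = 8/3.
Total enclosed area = 5/12 + 8/3 = 37/12.

37/12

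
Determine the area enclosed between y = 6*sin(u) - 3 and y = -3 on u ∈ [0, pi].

On [0, pi], (6*sin(u) - 3) - (-3) = 6*sin(u) is ≥ 0 throughout, so the area is a single integral of |6*sin(u)|.
∫[0,pi] (6*sin(u)) du = 12.

12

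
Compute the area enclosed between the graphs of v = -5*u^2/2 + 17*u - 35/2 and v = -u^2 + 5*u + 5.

2

Set the curves equal: -5*u^2/2 + 17*u - 35/2 = -u^2 + 5*u + 5, so -3*u^2/2 + 12*u - 45/2 = 0, which factors as -3*(u - 5)*(u - 3)/2 = 0. The curves meet at u = 3, 5.
On [3, 5], v = -5*u^2/2 + 17*u - 35/2 is on top; that piece has area ∫[3,5] (-3*u^2/2 + 12*u - 45/2) du = 2.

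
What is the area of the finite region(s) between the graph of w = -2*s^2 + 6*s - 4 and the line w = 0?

1/3

The curve meets the s-axis where -2*s^2 + 6*s - 4 = 0, i.e. -2*(s - 2)*(s - 1) = 0, at s = 1, 2.
On [1, 2] the curve lies above the axis; ∫[1,2] (-2*s^2 + 6*s - 4) ds = 1/3, giving area 1/3.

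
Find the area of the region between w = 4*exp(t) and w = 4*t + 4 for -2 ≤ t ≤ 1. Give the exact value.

-6 - 4*exp(-2) + 4*exp(1)

On [-2, 1], (4*exp(t)) - (4*t + 4) = -4*t + 4*exp(t) - 4 is ≥ 0 throughout, so the area is a single integral of |-4*t + 4*exp(t) - 4|.
∫[-2,1] (-4*t + 4*exp(t) - 4) dt = -6 - 4*exp(-2) + 4*exp(1).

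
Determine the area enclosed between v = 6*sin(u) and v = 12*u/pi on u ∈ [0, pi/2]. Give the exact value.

6 - 3*pi/2

On [0, pi/2], (6*sin(u)) - (12*u/pi) = -12*u/pi + 6*sin(u) is ≥ 0 throughout, so the area is a single integral of |-12*u/pi + 6*sin(u)|.
∫[0,pi/2] (-12*u/pi + 6*sin(u)) du = 6 - 3*pi/2.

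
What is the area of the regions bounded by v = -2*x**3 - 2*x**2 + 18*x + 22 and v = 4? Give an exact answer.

Set the curves equal: -2*x**3 - 2*x**2 + 18*x + 22 = 4, so -2*x**3 - 2*x**2 + 18*x + 18 = 0, which factors as -2*(x - 3)*(x + 1)*(x + 3) = 0. The curves meet at x = -3, -1, 3.
On [-3, -1], v = 4 is on top; that piece has area ∫[-3,-1] (-(-2*x**3 - 2*x**2 + 18*x + 18)) dx = 40/3.
On [-1, 3], v = -2*x**3 - 2*x**2 + 18*x + 22 is on top; that piece has area ∫[-1,3] (-2*x**3 - 2*x**2 + 18*x + 18) dx = 256/3.
Total enclosed area = 40/3 + 256/3 = 296/3.

296/3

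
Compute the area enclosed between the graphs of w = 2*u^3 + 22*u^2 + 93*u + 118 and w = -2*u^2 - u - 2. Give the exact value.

1

Set the curves equal: 2*u^3 + 22*u^2 + 93*u + 118 = -2*u^2 - u - 2, so 2*u^3 + 24*u^2 + 94*u + 120 = 0, which factors as 2*(u + 3)*(u + 4)*(u + 5) = 0. The curves meet at u = -5, -4, -3.
On [-5, -4], w = 2*u^3 + 22*u^2 + 93*u + 118 is on top; that piece has area ∫[-5,-4] (2*u^3 + 24*u^2 + 94*u + 120) du = 1/2.
On [-4, -3], w = -2*u^2 - u - 2 is on top; that piece has area ∫[-4,-3] (-(2*u^3 + 24*u^2 + 94*u + 120)) du = 1/2.
Total enclosed area = 1/2 + 1/2 = 1.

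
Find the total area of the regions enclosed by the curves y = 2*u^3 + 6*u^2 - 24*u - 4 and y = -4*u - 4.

407/2

Set the curves equal: 2*u^3 + 6*u^2 - 24*u - 4 = -4*u - 4, so 2*u^3 + 6*u^2 - 20*u = 0, which factors as 2*u*(u - 2)*(u + 5) = 0. The curves meet at u = -5, 0, 2.
On [-5, 0], y = 2*u^3 + 6*u^2 - 24*u - 4 is on top; that piece has area ∫[-5,0] (2*u^3 + 6*u^2 - 20*u) du = 375/2.
On [0, 2], y = -4*u - 4 is on top; that piece has area ∫[0,2] (-(2*u^3 + 6*u^2 - 20*u)) du = 16.
Total enclosed area = 375/2 + 16 = 407/2.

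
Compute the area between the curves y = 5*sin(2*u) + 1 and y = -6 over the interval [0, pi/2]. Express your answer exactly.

5 + 7*pi/2

On [0, pi/2], (5*sin(2*u) + 1) - (-6) = 5*sin(2*u) + 7 is ≥ 0 throughout, so the area is a single integral of |5*sin(2*u) + 7|.
∫[0,pi/2] (5*sin(2*u) + 7) du = 5 + 7*pi/2.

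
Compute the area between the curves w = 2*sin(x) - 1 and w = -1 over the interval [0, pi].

4

On [0, pi], (2*sin(x) - 1) - (-1) = 2*sin(x) is ≥ 0 throughout, so the area is a single integral of |2*sin(x)|.
∫[0,pi] (2*sin(x)) dx = 4.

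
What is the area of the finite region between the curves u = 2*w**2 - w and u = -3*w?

1/3

Both boundary curves give u as a function of w, so integrate with respect to w. Setting them equal: 2*w**2 + 2*w = 0, i.e. 2*w*(w + 1) = 0, so they meet at w = -1, 0.
For w in [-1, 0], u = 2*w**2 - w is on the left; area = ∫[-1,0] (-(2*w**2 + 2*w)) dw = 1/3.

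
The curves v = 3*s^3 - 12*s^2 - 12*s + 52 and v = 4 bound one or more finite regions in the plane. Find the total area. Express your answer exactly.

Set the curves equal: 3*s^3 - 12*s^2 - 12*s + 52 = 4, so 3*s^3 - 12*s^2 - 12*s + 48 = 0, which factors as 3*(s - 4)*(s - 2)*(s + 2) = 0. The curves meet at s = -2, 2, 4.
On [-2, 2], v = 3*s^3 - 12*s^2 - 12*s + 52 is on top; that piece has area ∫[-2,2] (3*s^3 - 12*s^2 - 12*s + 48) ds = 128.
On [2, 4], v = 4 is on top; that piece has area ∫[2,4] (-(3*s^3 - 12*s^2 - 12*s + 48)) ds = 20.
Total enclosed area = 128 + 20 = 148.

148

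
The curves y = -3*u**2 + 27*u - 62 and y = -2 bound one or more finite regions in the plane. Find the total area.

Set the curves equal: -3*u**2 + 27*u - 62 = -2, so -3*u**2 + 27*u - 60 = 0, which factors as -3*(u - 5)*(u - 4) = 0. The curves meet at u = 4, 5.
On [4, 5], y = -3*u**2 + 27*u - 62 is on top; that piece has area ∫[4,5] (-3*u**2 + 27*u - 60) du = 1/2.

1/2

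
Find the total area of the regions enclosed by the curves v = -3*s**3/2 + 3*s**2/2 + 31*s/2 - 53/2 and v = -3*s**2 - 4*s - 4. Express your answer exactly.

192

Set the curves equal: -3*s**3/2 + 3*s**2/2 + 31*s/2 - 53/2 = -3*s**2 - 4*s - 4, so -3*s**3/2 + 9*s**2/2 + 39*s/2 - 45/2 = 0, which factors as -3*(s - 5)*(s - 1)*(s + 3)/2 = 0. The curves meet at s = -3, 1, 5.
On [-3, 1], v = -3*s**2 - 4*s - 4 is on top; that piece has area ∫[-3,1] (-(-3*s**3/2 + 9*s**2/2 + 39*s/2 - 45/2)) ds = 96.
On [1, 5], v = -3*s**3/2 + 3*s**2/2 + 31*s/2 - 53/2 is on top; that piece has area ∫[1,5] (-3*s**3/2 + 9*s**2/2 + 39*s/2 - 45/2) ds = 96.
Total enclosed area = 96 + 96 = 192.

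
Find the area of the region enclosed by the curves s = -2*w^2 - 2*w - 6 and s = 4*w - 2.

Both boundary curves give s as a function of w, so integrate with respect to w. Setting them equal: -2*w^2 - 6*w - 4 = 0, i.e. -2*(w + 1)*(w + 2) = 0, so they meet at w = -2, -1.
For w in [-2, -1], s = -2*w^2 - 2*w - 6 is on the right; area = ∫[-2,-1] (-2*w^2 - 6*w - 4) dw = 1/3.

1/3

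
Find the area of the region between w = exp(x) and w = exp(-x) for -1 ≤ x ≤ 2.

The difference (exp(x)) - (exp(-x)) = exp(x) - exp(-x) changes sign at x = 0 inside [-1, 2], so split the integral there.
∫[-1,0] (exp(x) - exp(-x)) dx = -exp(1) - exp(-1) + 2; the area of that piece is -2 + exp(-1) + exp(1).
∫[0,2] (exp(x) - exp(-x)) dx = -2 + exp(-2) + exp(2).
Total area = (-2 + exp(-1) + exp(1)) + (-2 + exp(-2) + exp(2)) = -4 + exp(-2) + exp(-1) + exp(1) + exp(2).

-4 + exp(-2) + exp(-1) + exp(1) + exp(2)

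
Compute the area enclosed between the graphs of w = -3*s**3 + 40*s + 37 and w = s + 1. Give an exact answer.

Set the curves equal: -3*s**3 + 40*s + 37 = s + 1, so -3*s**3 + 39*s + 36 = 0, which factors as -3*(s - 4)*(s + 1)*(s + 3) = 0. The curves meet at s = -3, -1, 4.
On [-3, -1], w = s + 1 is on top; that piece has area ∫[-3,-1] (-(-3*s**3 + 39*s + 36)) ds = 24.
On [-1, 4], w = -3*s**3 + 40*s + 37 is on top; that piece has area ∫[-1,4] (-3*s**3 + 39*s + 36) ds = 1125/4.
Total enclosed area = 24 + 1125/4 = 1221/4.

1221/4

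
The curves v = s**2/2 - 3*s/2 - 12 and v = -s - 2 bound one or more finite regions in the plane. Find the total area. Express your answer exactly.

243/4

Set the curves equal: s**2/2 - 3*s/2 - 12 = -s - 2, so s**2/2 - s/2 - 10 = 0, which factors as (s - 5)*(s + 4)/2 = 0. The curves meet at s = -4, 5.
On [-4, 5], v = -s - 2 is on top; that piece has area ∫[-4,5] (-(s**2/2 - s/2 - 10)) ds = 243/4.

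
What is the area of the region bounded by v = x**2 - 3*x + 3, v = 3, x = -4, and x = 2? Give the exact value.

The difference (x**2 - 3*x + 3) - (3) = x**2 - 3*x changes sign at x = 0 inside [-4, 2], so split the integral there.
∫[-4,0] (x**2 - 3*x) dx = 136/3.
∫[0,2] (x**2 - 3*x) dx = -10/3; the area of that piece is 10/3.
Total area = 136/3 + 10/3 = 146/3.

146/3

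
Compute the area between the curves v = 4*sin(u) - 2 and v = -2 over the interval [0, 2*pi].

16

The difference (4*sin(u) - 2) - (-2) = 4*sin(u) changes sign at u = pi inside [0, 2*pi], so split the integral there.
∫[0,pi] (4*sin(u)) du = 8.
∫[pi,2*pi] (4*sin(u)) du = -8; the area of that piece is 8.
Total area = 8 + 8 = 16.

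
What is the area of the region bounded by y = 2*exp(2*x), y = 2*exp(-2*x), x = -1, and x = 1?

-4 + 2*exp(-2) + 2*exp(2)

The difference (2*exp(2*x)) - (2*exp(-2*x)) = 2*exp(2*x) - 2*exp(-2*x) changes sign at x = 0 inside [-1, 1], so split the integral there.
∫[-1,0] (2*exp(2*x) - 2*exp(-2*x)) dx = -exp(2) - exp(-2) + 2; the area of that piece is -2 + exp(-2) + exp(2).
∫[0,1] (2*exp(2*x) - 2*exp(-2*x)) dx = -2 + exp(-2) + exp(2).
Total area = (-2 + exp(-2) + exp(2)) + (-2 + exp(-2) + exp(2)) = -4 + 2*exp(-2) + 2*exp(2).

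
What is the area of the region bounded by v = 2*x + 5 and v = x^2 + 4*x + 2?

32/3

Set the curves equal: 2*x + 5 = x^2 + 4*x + 2, so -x^2 - 2*x + 3 = 0, which factors as -(x - 1)*(x + 3) = 0. The curves meet at x = -3, 1.
On [-3, 1], v = 2*x + 5 is on top; that piece has area ∫[-3,1] (-x^2 - 2*x + 3) dx = 32/3.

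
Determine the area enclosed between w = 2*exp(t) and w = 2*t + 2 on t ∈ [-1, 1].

On [-1, 1], (2*exp(t)) - (2*t + 2) = -2*t + 2*exp(t) - 2 is ≥ 0 throughout, so the area is a single integral of |-2*t + 2*exp(t) - 2|.
∫[-1,1] (-2*t + 2*exp(t) - 2) dt = -4 - 2*exp(-1) + 2*exp(1).

-4 - 2*exp(-1) + 2*exp(1)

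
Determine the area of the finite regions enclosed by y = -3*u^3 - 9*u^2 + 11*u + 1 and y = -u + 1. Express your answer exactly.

393/4

Set the curves equal: -3*u^3 - 9*u^2 + 11*u + 1 = -u + 1, so -3*u^3 - 9*u^2 + 12*u = 0, which factors as -3*u*(u - 1)*(u + 4) = 0. The curves meet at u = -4, 0, 1.
On [-4, 0], y = -u + 1 is on top; that piece has area ∫[-4,0] (-(-3*u^3 - 9*u^2 + 12*u)) du = 96.
On [0, 1], y = -3*u^3 - 9*u^2 + 11*u + 1 is on top; that piece has area ∫[0,1] (-3*u^3 - 9*u^2 + 12*u) du = 9/4.
Total enclosed area = 96 + 9/4 = 393/4.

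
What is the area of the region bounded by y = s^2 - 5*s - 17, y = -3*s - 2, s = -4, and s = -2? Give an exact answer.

The difference (s^2 - 5*s - 17) - (-3*s - 2) = s^2 - 2*s - 15 changes sign at s = -3 inside [-4, -2], so split the integral there.
∫[-4,-3] (s^2 - 2*s - 15) ds = 13/3.
∫[-3,-2] (s^2 - 2*s - 15) ds = -11/3; the area of that piece is 11/3.
Total area = 13/3 + 11/3 = 8.

8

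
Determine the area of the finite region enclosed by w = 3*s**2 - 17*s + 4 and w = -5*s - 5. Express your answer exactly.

Set the curves equal: 3*s**2 - 17*s + 4 = -5*s - 5, so 3*s**2 - 12*s + 9 = 0, which factors as 3*(s - 3)*(s - 1) = 0. The curves meet at s = 1, 3.
On [1, 3], w = -5*s - 5 is on top; that piece has area ∫[1,3] (-(3*s**2 - 12*s + 9)) ds = 4.

4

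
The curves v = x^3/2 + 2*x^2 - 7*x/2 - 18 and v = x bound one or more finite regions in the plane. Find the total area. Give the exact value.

Set the curves equal: x^3/2 + 2*x^2 - 7*x/2 - 18 = x, so x^3/2 + 2*x^2 - 9*x/2 - 18 = 0, which factors as (x - 3)*(x + 3)*(x + 4)/2 = 0. The curves meet at x = -4, -3, 3.
On [-4, -3], v = x^3/2 + 2*x^2 - 7*x/2 - 18 is on top; that piece has area ∫[-4,-3] (x^3/2 + 2*x^2 - 9*x/2 - 18) dx = 13/24.
On [-3, 3], v = x is on top; that piece has area ∫[-3,3] (-(x^3/2 + 2*x^2 - 9*x/2 - 18)) dx = 72.
Total enclosed area = 13/24 + 72 = 1741/24.

1741/24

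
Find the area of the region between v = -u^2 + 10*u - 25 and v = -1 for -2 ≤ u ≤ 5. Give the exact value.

The difference (-u^2 + 10*u - 25) - (-1) = -u^2 + 10*u - 24 changes sign at u = 4 inside [-2, 5], so split the integral there.
∫[-2,4] (-u^2 + 10*u - 24) du = -108; the area of that piece is 108.
∫[4,5] (-u^2 + 10*u - 24) du = 2/3.
Total area = 108 + 2/3 = 326/3.

326/3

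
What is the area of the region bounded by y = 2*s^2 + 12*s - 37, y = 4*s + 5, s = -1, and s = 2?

108

On [-1, 2], (2*s^2 + 12*s - 37) - (4*s + 5) = 2*s^2 + 8*s - 42 is ≤ 0 throughout, so the area is a single integral of |2*s^2 + 8*s - 42|.
∫[-1,2] (2*s^2 + 8*s - 42) ds = -108; the area of that piece is 108.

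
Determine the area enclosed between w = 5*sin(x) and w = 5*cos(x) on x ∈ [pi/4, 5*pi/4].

10*sqrt(2)

On [pi/4, 5*pi/4], (5*sin(x)) - (5*cos(x)) = 5*sin(x) - 5*cos(x) is ≥ 0 throughout, so the area is a single integral of |5*sin(x) - 5*cos(x)|.
∫[pi/4,5*pi/4] (5*sin(x) - 5*cos(x)) dx = 10*sqrt(2).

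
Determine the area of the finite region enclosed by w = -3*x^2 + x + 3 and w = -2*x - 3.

Set the curves equal: -3*x^2 + x + 3 = -2*x - 3, so -3*x^2 + 3*x + 6 = 0, which factors as -3*(x - 2)*(x + 1) = 0. The curves meet at x = -1, 2.
On [-1, 2], w = -3*x^2 + x + 3 is on top; that piece has area ∫[-1,2] (-3*x^2 + 3*x + 6) dx = 27/2.

27/2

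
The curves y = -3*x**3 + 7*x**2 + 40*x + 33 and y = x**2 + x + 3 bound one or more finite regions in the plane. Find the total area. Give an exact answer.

Set the curves equal: -3*x**3 + 7*x**2 + 40*x + 33 = x**2 + x + 3, so -3*x**3 + 6*x**2 + 39*x + 30 = 0, which factors as -3*(x - 5)*(x + 1)*(x + 2) = 0. The curves meet at x = -2, -1, 5.
On [-2, -1], y = x**2 + x + 3 is on top; that piece has area ∫[-2,-1] (-(-3*x**3 + 6*x**2 + 39*x + 30)) dx = 13/4.
On [-1, 5], y = -3*x**3 + 7*x**2 + 40*x + 33 is on top; that piece has area ∫[-1,5] (-3*x**3 + 6*x**2 + 39*x + 30) dx = 432.
Total enclosed area = 13/4 + 432 = 1741/4.

1741/4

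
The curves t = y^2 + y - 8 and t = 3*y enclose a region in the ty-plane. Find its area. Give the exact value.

Both boundary curves give t as a function of y, so integrate with respect to y. Setting them equal: y^2 - 2*y - 8 = 0, i.e. (y - 4)*(y + 2) = 0, so they meet at y = -2, 4.
For y in [-2, 4], t = y^2 + y - 8 is on the left; area = ∫[-2,4] (-(y^2 - 2*y - 8)) dy = 36.

36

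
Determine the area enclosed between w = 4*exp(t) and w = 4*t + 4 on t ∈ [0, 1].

-10 + 4*exp(1)

On [0, 1], (4*exp(t)) - (4*t + 4) = -4*t + 4*exp(t) - 4 is ≥ 0 throughout, so the area is a single integral of |-4*t + 4*exp(t) - 4|.
∫[0,1] (-4*t + 4*exp(t) - 4) dt = -10 + 4*exp(1).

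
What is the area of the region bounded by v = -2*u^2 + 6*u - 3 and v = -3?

Set the curves equal: -2*u^2 + 6*u - 3 = -3, so -2*u^2 + 6*u = 0, which factors as -2*u*(u - 3) = 0. The curves meet at u = 0, 3.
On [0, 3], v = -2*u^2 + 6*u - 3 is on top; that piece has area ∫[0,3] (-2*u^2 + 6*u) du = 9.

9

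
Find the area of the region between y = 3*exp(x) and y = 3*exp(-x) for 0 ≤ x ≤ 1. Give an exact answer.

On [0, 1], (3*exp(x)) - (3*exp(-x)) = 3*exp(x) - 3*exp(-x) is ≥ 0 throughout, so the area is a single integral of |3*exp(x) - 3*exp(-x)|.
∫[0,1] (3*exp(x) - 3*exp(-x)) dx = -6 + 3*exp(-1) + 3*exp(1).

-6 + 3*exp(-1) + 3*exp(1)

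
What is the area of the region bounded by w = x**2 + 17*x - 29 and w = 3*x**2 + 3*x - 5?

1/3

Set the curves equal: x**2 + 17*x - 29 = 3*x**2 + 3*x - 5, so -2*x**2 + 14*x - 24 = 0, which factors as -2*(x - 4)*(x - 3) = 0. The curves meet at x = 3, 4.
On [3, 4], w = x**2 + 17*x - 29 is on top; that piece has area ∫[3,4] (-2*x**2 + 14*x - 24) dx = 1/3.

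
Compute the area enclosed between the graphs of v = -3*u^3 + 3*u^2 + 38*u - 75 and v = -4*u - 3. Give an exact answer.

Set the curves equal: -3*u^3 + 3*u^2 + 38*u - 75 = -4*u - 3, so -3*u^3 + 3*u^2 + 42*u - 72 = 0, which factors as -3*(u - 3)*(u - 2)*(u + 4) = 0. The curves meet at u = -4, 2, 3.
On [-4, 2], v = -4*u - 3 is on top; that piece has area ∫[-4,2] (-(-3*u^3 + 3*u^2 + 42*u - 72)) du = 432.
On [2, 3], v = -3*u^3 + 3*u^2 + 38*u - 75 is on top; that piece has area ∫[2,3] (-3*u^3 + 3*u^2 + 42*u - 72) du = 13/4.
Total enclosed area = 432 + 13/4 = 1741/4.

1741/4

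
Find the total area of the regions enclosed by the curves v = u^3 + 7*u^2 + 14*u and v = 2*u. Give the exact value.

Set the curves equal: u^3 + 7*u^2 + 14*u = 2*u, so u^3 + 7*u^2 + 12*u = 0, which factors as u*(u + 3)*(u + 4) = 0. The curves meet at u = -4, -3, 0.
On [-4, -3], v = u^3 + 7*u^2 + 14*u is on top; that piece has area ∫[-4,-3] (u^3 + 7*u^2 + 12*u) du = 7/12.
On [-3, 0], v = 2*u is on top; that piece has area ∫[-3,0] (-(u^3 + 7*u^2 + 12*u)) du = 45/4.
Total enclosed area = 7/12 + 45/4 = 71/6.

71/6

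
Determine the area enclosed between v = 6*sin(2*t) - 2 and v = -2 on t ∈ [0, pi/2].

On [0, pi/2], (6*sin(2*t) - 2) - (-2) = 6*sin(2*t) is ≥ 0 throughout, so the area is a single integral of |6*sin(2*t)|.
∫[0,pi/2] (6*sin(2*t)) dt = 6.

6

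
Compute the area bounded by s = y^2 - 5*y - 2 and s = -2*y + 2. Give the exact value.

Both boundary curves give s as a function of y, so integrate with respect to y. Setting them equal: y^2 - 3*y - 4 = 0, i.e. (y - 4)*(y + 1) = 0, so they meet at y = -1, 4.
For y in [-1, 4], s = y^2 - 5*y - 2 is on the left; area = ∫[-1,4] (-(y^2 - 3*y - 4)) dy = 125/6.

125/6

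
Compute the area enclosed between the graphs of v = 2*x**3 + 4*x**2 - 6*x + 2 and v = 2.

71/3

Set the curves equal: 2*x**3 + 4*x**2 - 6*x + 2 = 2, so 2*x**3 + 4*x**2 - 6*x = 0, which factors as 2*x*(x - 1)*(x + 3) = 0. The curves meet at x = -3, 0, 1.
On [-3, 0], v = 2*x**3 + 4*x**2 - 6*x + 2 is on top; that piece has area ∫[-3,0] (2*x**3 + 4*x**2 - 6*x) dx = 45/2.
On [0, 1], v = 2 is on top; that piece has area ∫[0,1] (-(2*x**3 + 4*x**2 - 6*x)) dx = 7/6.
Total enclosed area = 45/2 + 7/6 = 71/3.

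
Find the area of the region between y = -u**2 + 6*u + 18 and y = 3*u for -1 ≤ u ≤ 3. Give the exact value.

On [-1, 3], (-u**2 + 6*u + 18) - (3*u) = -u**2 + 3*u + 18 is ≥ 0 throughout, so the area is a single integral of |-u**2 + 3*u + 18|.
∫[-1,3] (-u**2 + 3*u + 18) du = 224/3.

224/3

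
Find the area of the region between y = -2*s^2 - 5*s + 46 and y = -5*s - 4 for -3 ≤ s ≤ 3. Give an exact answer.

On [-3, 3], (-2*s^2 - 5*s + 46) - (-5*s - 4) = -2*s^2 + 50 is ≥ 0 throughout, so the area is a single integral of |-2*s^2 + 50|.
∫[-3,3] (-2*s^2 + 50) ds = 264.

264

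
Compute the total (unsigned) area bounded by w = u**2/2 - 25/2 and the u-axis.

The curve meets the u-axis where u**2/2 - 25/2 = 0, i.e. (u - 5)*(u + 5)/2 = 0, at u = -5, 5.
On [-5, 5] the curve lies below the axis; ∫[-5,5] (u**2/2 - 25/2) du = -250/3, giving area 250/3.

250/3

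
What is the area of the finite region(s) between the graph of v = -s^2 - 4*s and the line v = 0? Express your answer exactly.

The curve meets the s-axis where -s^2 - 4*s = 0, i.e. -s*(s + 4) = 0, at s = -4, 0.
On [-4, 0] the curve lies above the axis; ∫[-4,0] (-s^2 - 4*s) ds = 32/3, giving area 32/3.

32/3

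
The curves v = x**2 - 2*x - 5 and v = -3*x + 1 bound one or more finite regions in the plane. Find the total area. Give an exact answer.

Set the curves equal: x**2 - 2*x - 5 = -3*x + 1, so x**2 + x - 6 = 0, which factors as (x - 2)*(x + 3) = 0. The curves meet at x = -3, 2.
On [-3, 2], v = -3*x + 1 is on top; that piece has area ∫[-3,2] (-(x**2 + x - 6)) dx = 125/6.

125/6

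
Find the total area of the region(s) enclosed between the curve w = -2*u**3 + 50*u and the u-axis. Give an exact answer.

The curve meets the u-axis where -2*u**3 + 50*u = 0, i.e. -2*u*(u - 5)*(u + 5) = 0, at u = -5, 0, 5.
On [-5, 0] the curve lies below the axis; ∫[-5,0] (-2*u**3 + 50*u) du = -625/2, giving area 625/2.
On [0, 5] the curve lies above the axis; ∫[0,5] (-2*u**3 + 50*u) du = 625/2, giving area 625/2.
Total area = 625/2 + 625/2 = 625.

625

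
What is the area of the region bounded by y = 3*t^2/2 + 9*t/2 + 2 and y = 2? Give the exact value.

27/4

Set the curves equal: 3*t^2/2 + 9*t/2 + 2 = 2, so 3*t^2/2 + 9*t/2 = 0, which factors as 3*t*(t + 3)/2 = 0. The curves meet at t = -3, 0.
On [-3, 0], y = 2 is on top; that piece has area ∫[-3,0] (-(3*t^2/2 + 9*t/2)) dt = 27/4.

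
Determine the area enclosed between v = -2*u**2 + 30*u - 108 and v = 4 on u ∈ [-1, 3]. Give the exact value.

1040/3

On [-1, 3], (-2*u**2 + 30*u - 108) - (4) = -2*u**2 + 30*u - 112 is ≤ 0 throughout, so the area is a single integral of |-2*u**2 + 30*u - 112|.
∫[-1,3] (-2*u**2 + 30*u - 112) du = -1040/3; the area of that piece is 1040/3.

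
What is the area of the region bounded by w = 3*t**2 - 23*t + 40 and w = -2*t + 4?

1/2

Set the curves equal: 3*t**2 - 23*t + 40 = -2*t + 4, so 3*t**2 - 21*t + 36 = 0, which factors as 3*(t - 4)*(t - 3) = 0. The curves meet at t = 3, 4.
On [3, 4], w = -2*t + 4 is on top; that piece has area ∫[3,4] (-(3*t**2 - 21*t + 36)) dt = 1/2.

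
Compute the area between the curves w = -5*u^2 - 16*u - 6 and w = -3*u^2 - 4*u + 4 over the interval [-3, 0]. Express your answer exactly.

46/3

The difference (-5*u^2 - 16*u - 6) - (-3*u^2 - 4*u + 4) = -2*u^2 - 12*u - 10 changes sign at u = -1 inside [-3, 0], so split the integral there.
∫[-3,-1] (-2*u^2 - 12*u - 10) du = 32/3.
∫[-1,0] (-2*u^2 - 12*u - 10) du = -14/3; the area of that piece is 14/3.
Total area = 32/3 + 14/3 = 46/3.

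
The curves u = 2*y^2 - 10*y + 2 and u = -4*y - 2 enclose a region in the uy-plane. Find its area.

Both boundary curves give u as a function of y, so integrate with respect to y. Setting them equal: 2*y^2 - 6*y + 4 = 0, i.e. 2*(y - 2)*(y - 1) = 0, so they meet at y = 1, 2.
For y in [1, 2], u = 2*y^2 - 10*y + 2 is on the left; area = ∫[1,2] (-(2*y^2 - 6*y + 4)) dy = 1/3.

1/3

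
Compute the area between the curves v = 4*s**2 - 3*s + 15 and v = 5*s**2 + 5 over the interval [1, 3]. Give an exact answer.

The difference (4*s**2 - 3*s + 15) - (5*s**2 + 5) = -s**2 - 3*s + 10 changes sign at s = 2 inside [1, 3], so split the integral there.
∫[1,2] (-s**2 - 3*s + 10) ds = 19/6.
∫[2,3] (-s**2 - 3*s + 10) ds = -23/6; the area of that piece is 23/6.
Total area = 19/6 + 23/6 = 7.

7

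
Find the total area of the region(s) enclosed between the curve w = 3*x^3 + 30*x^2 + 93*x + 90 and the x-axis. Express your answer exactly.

The curve meets the x-axis where 3*x^3 + 30*x^2 + 93*x + 90 = 0, i.e. 3*(x + 2)*(x + 3)*(x + 5) = 0, at x = -5, -3, -2.
On [-5, -3] the curve lies above the axis; ∫[-5,-3] (3*x^3 + 30*x^2 + 93*x + 90) dx = 8, giving area 8.
On [-3, -2] the curve lies below the axis; ∫[-3,-2] (3*x^3 + 30*x^2 + 93*x + 90) dx = -5/4, giving area 5/4.
Total area = 8 + 5/4 = 37/4.

37/4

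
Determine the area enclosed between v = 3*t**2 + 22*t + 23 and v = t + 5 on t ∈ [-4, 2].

The difference (3*t**2 + 22*t + 23) - (t + 5) = 3*t**2 + 21*t + 18 changes sign at t = -1 inside [-4, 2], so split the integral there.
∫[-4,-1] (3*t**2 + 21*t + 18) dt = -81/2; the area of that piece is 81/2.
∫[-1,2] (3*t**2 + 21*t + 18) dt = 189/2.
Total area = 81/2 + 189/2 = 135.

135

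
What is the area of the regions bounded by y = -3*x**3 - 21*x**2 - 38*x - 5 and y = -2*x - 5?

71/2

Set the curves equal: -3*x**3 - 21*x**2 - 38*x - 5 = -2*x - 5, so -3*x**3 - 21*x**2 - 36*x = 0, which factors as -3*x*(x + 3)*(x + 4) = 0. The curves meet at x = -4, -3, 0.
On [-4, -3], y = -2*x - 5 is on top; that piece has area ∫[-4,-3] (-(-3*x**3 - 21*x**2 - 36*x)) dx = 7/4.
On [-3, 0], y = -3*x**3 - 21*x**2 - 38*x - 5 is on top; that piece has area ∫[-3,0] (-3*x**3 - 21*x**2 - 36*x) dx = 135/4.
Total enclosed area = 7/4 + 135/4 = 71/2.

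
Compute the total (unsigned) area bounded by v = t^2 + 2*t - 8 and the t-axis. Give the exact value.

36

The curve meets the t-axis where t^2 + 2*t - 8 = 0, i.e. (t - 2)*(t + 4) = 0, at t = -4, 2.
On [-4, 2] the curve lies below the axis; ∫[-4,2] (t^2 + 2*t - 8) dt = -36, giving area 36.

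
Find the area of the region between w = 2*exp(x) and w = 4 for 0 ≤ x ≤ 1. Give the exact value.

-10 + 2*exp(1) + 8*log(2)

The difference (2*exp(x)) - (4) = 2*exp(x) - 4 changes sign at x = log(2) inside [0, 1], so split the integral there.
∫[0,log(2)] (2*exp(x) - 4) dx = 2 - log(16); the area of that piece is -2 + log(16).
∫[log(2),1] (2*exp(x) - 4) dx = -8 + 4*log(2) + 2*exp(1).
Total area = (-2 + log(16)) + (-8 + 4*log(2) + 2*exp(1)) = -10 + 2*exp(1) + 8*log(2).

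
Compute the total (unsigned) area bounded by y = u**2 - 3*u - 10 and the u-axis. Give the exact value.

343/6

The curve meets the u-axis where u**2 - 3*u - 10 = 0, i.e. (u - 5)*(u + 2) = 0, at u = -2, 5.
On [-2, 5] the curve lies below the axis; ∫[-2,5] (u**2 - 3*u - 10) du = -343/6, giving area 343/6.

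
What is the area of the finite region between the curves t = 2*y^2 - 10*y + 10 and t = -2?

1/3

Both boundary curves give t as a function of y, so integrate with respect to y. Setting them equal: 2*y^2 - 10*y + 12 = 0, i.e. 2*(y - 3)*(y - 2) = 0, so they meet at y = 2, 3.
For y in [2, 3], t = 2*y^2 - 10*y + 10 is on the left; area = ∫[2,3] (-(2*y^2 - 10*y + 12)) dy = 1/3.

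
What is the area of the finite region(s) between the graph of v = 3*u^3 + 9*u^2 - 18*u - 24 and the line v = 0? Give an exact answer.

The curve meets the u-axis where 3*u^3 + 9*u^2 - 18*u - 24 = 0, i.e. 3*(u - 2)*(u + 1)*(u + 4) = 0, at u = -4, -1, 2.
On [-4, -1] the curve lies above the axis; ∫[-4,-1] (3*u^3 + 9*u^2 - 18*u - 24) du = 243/4, giving area 243/4.
On [-1, 2] the curve lies below the axis; ∫[-1,2] (3*u^3 + 9*u^2 - 18*u - 24) du = -243/4, giving area 243/4.
Total area = 243/4 + 243/4 = 243/2.

243/2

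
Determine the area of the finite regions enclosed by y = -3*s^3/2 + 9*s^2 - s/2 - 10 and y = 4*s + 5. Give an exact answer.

Set the curves equal: -3*s^3/2 + 9*s^2 - s/2 - 10 = 4*s + 5, so -3*s^3/2 + 9*s^2 - 9*s/2 - 15 = 0, which factors as -3*(s - 5)*(s - 2)*(s + 1)/2 = 0. The curves meet at s = -1, 2, 5.
On [-1, 2], y = 4*s + 5 is on top; that piece has area ∫[-1,2] (-(-3*s^3/2 + 9*s^2 - 9*s/2 - 15)) ds = 243/8.
On [2, 5], y = -3*s^3/2 + 9*s^2 - s/2 - 10 is on top; that piece has area ∫[2,5] (-3*s^3/2 + 9*s^2 - 9*s/2 - 15) ds = 243/8.
Total enclosed area = 243/8 + 243/8 = 243/4.

243/4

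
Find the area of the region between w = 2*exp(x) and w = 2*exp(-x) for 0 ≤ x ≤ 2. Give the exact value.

On [0, 2], (2*exp(x)) - (2*exp(-x)) = 2*exp(x) - 2*exp(-x) is ≥ 0 throughout, so the area is a single integral of |2*exp(x) - 2*exp(-x)|.
∫[0,2] (2*exp(x) - 2*exp(-x)) dx = -4 + 2*exp(-2) + 2*exp(2).

-4 + 2*exp(-2) + 2*exp(2)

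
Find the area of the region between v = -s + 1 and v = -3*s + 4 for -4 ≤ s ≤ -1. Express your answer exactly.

24

On [-4, -1], (-s + 1) - (-3*s + 4) = 2*s - 3 is ≤ 0 throughout, so the area is a single integral of |2*s - 3|.
∫[-4,-1] (2*s - 3) ds = -24; the area of that piece is 24.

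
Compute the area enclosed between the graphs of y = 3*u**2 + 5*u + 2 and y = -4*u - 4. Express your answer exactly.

Set the curves equal: 3*u**2 + 5*u + 2 = -4*u - 4, so 3*u**2 + 9*u + 6 = 0, which factors as 3*(u + 1)*(u + 2) = 0. The curves meet at u = -2, -1.
On [-2, -1], y = -4*u - 4 is on top; that piece has area ∫[-2,-1] (-(3*u**2 + 9*u + 6)) du = 1/2.

1/2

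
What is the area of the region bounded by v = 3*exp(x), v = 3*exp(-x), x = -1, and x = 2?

The difference (3*exp(x)) - (3*exp(-x)) = 3*exp(x) - 3*exp(-x) changes sign at x = 0 inside [-1, 2], so split the integral there.
∫[-1,0] (3*exp(x) - 3*exp(-x)) dx = -3*exp(1) - 3*exp(-1) + 6; the area of that piece is -6 + 3*exp(-1) + 3*exp(1).
∫[0,2] (3*exp(x) - 3*exp(-x)) dx = -6 + 3*exp(-2) + 3*exp(2).
Total area = (-6 + 3*exp(-1) + 3*exp(1)) + (-6 + 3*exp(-2) + 3*exp(2)) = -12 + 3*exp(-2) + 3*exp(-1) + 3*exp(1) + 3*exp(2).

-12 + 3*exp(-2) + 3*exp(-1) + 3*exp(1) + 3*exp(2)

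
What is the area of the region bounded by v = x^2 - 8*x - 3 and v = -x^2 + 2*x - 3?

Set the curves equal: x^2 - 8*x - 3 = -x^2 + 2*x - 3, so 2*x^2 - 10*x = 0, which factors as 2*x*(x - 5) = 0. The curves meet at x = 0, 5.
On [0, 5], v = -x^2 + 2*x - 3 is on top; that piece has area ∫[0,5] (-(2*x^2 - 10*x)) dx = 125/3.

125/3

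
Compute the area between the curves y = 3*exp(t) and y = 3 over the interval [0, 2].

On [0, 2], (3*exp(t)) - (3) = 3*exp(t) - 3 is ≥ 0 throughout, so the area is a single integral of |3*exp(t) - 3|.
∫[0,2] (3*exp(t) - 3) dt = -9 + 3*exp(2).

-9 + 3*exp(2)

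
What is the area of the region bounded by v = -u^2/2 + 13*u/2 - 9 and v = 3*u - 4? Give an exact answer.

Set the curves equal: -u^2/2 + 13*u/2 - 9 = 3*u - 4, so -u^2/2 + 7*u/2 - 5 = 0, which factors as -(u - 5)*(u - 2)/2 = 0. The curves meet at u = 2, 5.
On [2, 5], v = -u^2/2 + 13*u/2 - 9 is on top; that piece has area ∫[2,5] (-u^2/2 + 7*u/2 - 5) du = 9/4.

9/4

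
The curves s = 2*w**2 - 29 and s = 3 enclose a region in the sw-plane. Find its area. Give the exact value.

Both boundary curves give s as a function of w, so integrate with respect to w. Setting them equal: 2*w**2 - 32 = 0, i.e. 2*(w - 4)*(w + 4) = 0, so they meet at w = -4, 4.
For w in [-4, 4], s = 2*w**2 - 29 is on the left; area = ∫[-4,4] (-(2*w**2 - 32)) dw = 512/3.

512/3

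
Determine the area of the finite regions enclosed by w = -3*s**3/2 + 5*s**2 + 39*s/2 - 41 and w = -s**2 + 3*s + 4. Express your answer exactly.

Set the curves equal: -3*s**3/2 + 5*s**2 + 39*s/2 - 41 = -s**2 + 3*s + 4, so -3*s**3/2 + 6*s**2 + 33*s/2 - 45 = 0, which factors as -3*(s - 5)*(s - 2)*(s + 3)/2 = 0. The curves meet at s = -3, 2, 5.
On [-3, 2], w = -s**2 + 3*s + 4 is on top; that piece has area ∫[-3,2] (-(-3*s**3/2 + 6*s**2 + 33*s/2 - 45)) ds = 1375/8.
On [2, 5], w = -3*s**3/2 + 5*s**2 + 39*s/2 - 41 is on top; that piece has area ∫[2,5] (-3*s**3/2 + 6*s**2 + 33*s/2 - 45) ds = 351/8.
Total enclosed area = 1375/8 + 351/8 = 863/4.

863/4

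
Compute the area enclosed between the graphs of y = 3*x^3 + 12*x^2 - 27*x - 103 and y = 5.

Set the curves equal: 3*x^3 + 12*x^2 - 27*x - 103 = 5, so 3*x^3 + 12*x^2 - 27*x - 108 = 0, which factors as 3*(x - 3)*(x + 3)*(x + 4) = 0. The curves meet at x = -4, -3, 3.
On [-4, -3], y = 3*x^3 + 12*x^2 - 27*x - 103 is on top; that piece has area ∫[-4,-3] (3*x^3 + 12*x^2 - 27*x - 108) dx = 13/4.
On [-3, 3], y = 5 is on top; that piece has area ∫[-3,3] (-(3*x^3 + 12*x^2 - 27*x - 108)) dx = 432.
Total enclosed area = 13/4 + 432 = 1741/4.

1741/4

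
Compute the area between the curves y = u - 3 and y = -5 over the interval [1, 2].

7/2

On [1, 2], (u - 3) - (-5) = u + 2 is ≥ 0 throughout, so the area is a single integral of |u + 2|.
∫[1,2] (u + 2) du = 7/2.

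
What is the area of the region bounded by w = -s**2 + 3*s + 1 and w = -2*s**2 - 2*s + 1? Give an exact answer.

Set the curves equal: -s**2 + 3*s + 1 = -2*s**2 - 2*s + 1, so s**2 + 5*s = 0, which factors as s*(s + 5) = 0. The curves meet at s = -5, 0.
On [-5, 0], w = -2*s**2 - 2*s + 1 is on top; that piece has area ∫[-5,0] (-(s**2 + 5*s)) ds = 125/6.

125/6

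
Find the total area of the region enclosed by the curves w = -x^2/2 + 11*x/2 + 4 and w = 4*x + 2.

Set the curves equal: -x^2/2 + 11*x/2 + 4 = 4*x + 2, so -x^2/2 + 3*x/2 + 2 = 0, which factors as -(x - 4)*(x + 1)/2 = 0. The curves meet at x = -1, 4.
On [-1, 4], w = -x^2/2 + 11*x/2 + 4 is on top; that piece has area ∫[-1,4] (-x^2/2 + 3*x/2 + 2) dx = 125/12.

125/12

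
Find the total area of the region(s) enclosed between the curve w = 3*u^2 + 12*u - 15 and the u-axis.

108

The curve meets the u-axis where 3*u^2 + 12*u - 15 = 0, i.e. 3*(u - 1)*(u + 5) = 0, at u = -5, 1.
On [-5, 1] the curve lies below the axis; ∫[-5,1] (3*u^2 + 12*u - 15) du = -108, giving area 108.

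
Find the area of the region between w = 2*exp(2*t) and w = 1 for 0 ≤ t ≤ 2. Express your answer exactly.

-3 + exp(4)

On [0, 2], (2*exp(2*t)) - (1) = 2*exp(2*t) - 1 is ≥ 0 throughout, so the area is a single integral of |2*exp(2*t) - 1|.
∫[0,2] (2*exp(2*t) - 1) dt = -3 + exp(4).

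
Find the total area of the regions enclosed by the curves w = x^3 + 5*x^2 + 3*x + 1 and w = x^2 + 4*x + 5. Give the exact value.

Set the curves equal: x^3 + 5*x^2 + 3*x + 1 = x^2 + 4*x + 5, so x^3 + 4*x^2 - x - 4 = 0, which factors as (x - 1)*(x + 1)*(x + 4) = 0. The curves meet at x = -4, -1, 1.
On [-4, -1], w = x^3 + 5*x^2 + 3*x + 1 is on top; that piece has area ∫[-4,-1] (x^3 + 4*x^2 - x - 4) dx = 63/4.
On [-1, 1], w = x^2 + 4*x + 5 is on top; that piece has area ∫[-1,1] (-(x^3 + 4*x^2 - x - 4)) dx = 16/3.
Total enclosed area = 63/4 + 16/3 = 253/12.

253/12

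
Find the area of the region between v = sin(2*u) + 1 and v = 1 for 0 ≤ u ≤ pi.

The difference (sin(2*u) + 1) - (1) = sin(2*u) changes sign at u = pi/2 inside [0, pi], so split the integral there.
∫[0,pi/2] (sin(2*u)) du = 1.
∫[pi/2,pi] (sin(2*u)) du = -1; the area of that piece is 1.
Total area = 1 + 1 = 2.

2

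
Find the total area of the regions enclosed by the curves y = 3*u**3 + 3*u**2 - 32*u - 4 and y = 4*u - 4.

937/4

Set the curves equal: 3*u**3 + 3*u**2 - 32*u - 4 = 4*u - 4, so 3*u**3 + 3*u**2 - 36*u = 0, which factors as 3*u*(u - 3)*(u + 4) = 0. The curves meet at u = -4, 0, 3.
On [-4, 0], y = 3*u**3 + 3*u**2 - 32*u - 4 is on top; that piece has area ∫[-4,0] (3*u**3 + 3*u**2 - 36*u) du = 160.
On [0, 3], y = 4*u - 4 is on top; that piece has area ∫[0,3] (-(3*u**3 + 3*u**2 - 36*u)) du = 297/4.
Total enclosed area = 160 + 297/4 = 937/4.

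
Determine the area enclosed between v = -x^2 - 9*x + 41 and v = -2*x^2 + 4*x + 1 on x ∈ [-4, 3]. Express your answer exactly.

2135/6

On [-4, 3], (-x^2 - 9*x + 41) - (-2*x^2 + 4*x + 1) = x^2 - 13*x + 40 is ≥ 0 throughout, so the area is a single integral of |x^2 - 13*x + 40|.
∫[-4,3] (x^2 - 13*x + 40) dx = 2135/6.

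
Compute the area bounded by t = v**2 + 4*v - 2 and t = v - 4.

Both boundary curves give t as a function of v, so integrate with respect to v. Setting them equal: v**2 + 3*v + 2 = 0, i.e. (v + 1)*(v + 2) = 0, so they meet at v = -2, -1.
For v in [-2, -1], t = v**2 + 4*v - 2 is on the left; area = ∫[-2,-1] (-(v**2 + 3*v + 2)) dv = 1/6.

1/6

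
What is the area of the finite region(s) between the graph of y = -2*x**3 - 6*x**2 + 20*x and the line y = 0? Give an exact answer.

407/2

The curve meets the x-axis where -2*x**3 - 6*x**2 + 20*x = 0, i.e. -2*x*(x - 2)*(x + 5) = 0, at x = -5, 0, 2.
On [-5, 0] the curve lies below the axis; ∫[-5,0] (-2*x**3 - 6*x**2 + 20*x) dx = -375/2, giving area 375/2.
On [0, 2] the curve lies above the axis; ∫[0,2] (-2*x**3 - 6*x**2 + 20*x) dx = 16, giving area 16.
Total area = 375/2 + 16 = 407/2.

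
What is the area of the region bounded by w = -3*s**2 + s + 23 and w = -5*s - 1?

108

Set the curves equal: -3*s**2 + s + 23 = -5*s - 1, so -3*s**2 + 6*s + 24 = 0, which factors as -3*(s - 4)*(s + 2) = 0. The curves meet at s = -2, 4.
On [-2, 4], w = -3*s**2 + s + 23 is on top; that piece has area ∫[-2,4] (-3*s**2 + 6*s + 24) ds = 108.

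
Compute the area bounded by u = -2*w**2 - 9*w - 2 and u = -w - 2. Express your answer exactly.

Both boundary curves give u as a function of w, so integrate with respect to w. Setting them equal: -2*w**2 - 8*w = 0, i.e. -2*w*(w + 4) = 0, so they meet at w = -4, 0.
For w in [-4, 0], u = -2*w**2 - 9*w - 2 is on the right; area = ∫[-4,0] (-2*w**2 - 8*w) dw = 64/3.

64/3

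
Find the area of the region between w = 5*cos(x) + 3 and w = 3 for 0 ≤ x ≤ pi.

The difference (5*cos(x) + 3) - (3) = 5*cos(x) changes sign at x = pi/2 inside [0, pi], so split the integral there.
∫[0,pi/2] (5*cos(x)) dx = 5.
∫[pi/2,pi] (5*cos(x)) dx = -5; the area of that piece is 5.
Total area = 5 + 5 = 10.

10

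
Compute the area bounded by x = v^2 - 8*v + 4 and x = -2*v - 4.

Both boundary curves give x as a function of v, so integrate with respect to v. Setting them equal: v^2 - 6*v + 8 = 0, i.e. (v - 4)*(v - 2) = 0, so they meet at v = 2, 4.
For v in [2, 4], x = v^2 - 8*v + 4 is on the left; area = ∫[2,4] (-(v^2 - 6*v + 8)) dv = 4/3.

4/3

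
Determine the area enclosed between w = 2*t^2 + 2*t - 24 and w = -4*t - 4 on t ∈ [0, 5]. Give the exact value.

The difference (2*t^2 + 2*t - 24) - (-4*t - 4) = 2*t^2 + 6*t - 20 changes sign at t = 2 inside [0, 5], so split the integral there.
∫[0,2] (2*t^2 + 6*t - 20) dt = -68/3; the area of that piece is 68/3.
∫[2,5] (2*t^2 + 6*t - 20) dt = 81.
Total area = 68/3 + 81 = 311/3.

311/3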